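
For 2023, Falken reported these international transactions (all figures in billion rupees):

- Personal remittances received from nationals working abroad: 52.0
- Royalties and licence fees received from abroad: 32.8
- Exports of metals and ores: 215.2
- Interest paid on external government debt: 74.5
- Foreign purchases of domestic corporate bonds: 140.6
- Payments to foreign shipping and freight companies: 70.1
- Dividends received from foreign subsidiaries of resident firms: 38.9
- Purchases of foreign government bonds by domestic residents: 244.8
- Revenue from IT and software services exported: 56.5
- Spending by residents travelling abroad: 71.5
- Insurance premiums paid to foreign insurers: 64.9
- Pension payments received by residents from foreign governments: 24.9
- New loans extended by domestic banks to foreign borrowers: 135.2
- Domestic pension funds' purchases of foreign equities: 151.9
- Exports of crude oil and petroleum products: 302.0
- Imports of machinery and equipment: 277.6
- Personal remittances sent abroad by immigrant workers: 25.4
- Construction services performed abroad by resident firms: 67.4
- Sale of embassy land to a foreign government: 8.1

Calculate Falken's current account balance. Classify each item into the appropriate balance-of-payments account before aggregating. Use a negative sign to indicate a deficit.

Goods: -277.6 + 215.2 + 302.0 = 239.6
Services: 56.5 + 32.8 + 67.4 - 71.5 - 64.9 - 70.1 = -49.8
Primary income: 38.9 - 74.5 = -35.6
Secondary income: 52.0 + 24.9 - 25.4 = 51.5
Current account = 239.6 + (-49.8) + (-35.6) + 51.5 = 205.7
(Excluded from the current account — financial account: foreign purchases of domestic corporate bonds 140.6, purchases of foreign government bonds by domestic residents 244.8, new loans extended by domestic banks to foreign borrowers 135.2, domestic pension funds' purchases of foreign equities 151.9; capital account: sale of embassy land to a foreign government 8.1.)

205.7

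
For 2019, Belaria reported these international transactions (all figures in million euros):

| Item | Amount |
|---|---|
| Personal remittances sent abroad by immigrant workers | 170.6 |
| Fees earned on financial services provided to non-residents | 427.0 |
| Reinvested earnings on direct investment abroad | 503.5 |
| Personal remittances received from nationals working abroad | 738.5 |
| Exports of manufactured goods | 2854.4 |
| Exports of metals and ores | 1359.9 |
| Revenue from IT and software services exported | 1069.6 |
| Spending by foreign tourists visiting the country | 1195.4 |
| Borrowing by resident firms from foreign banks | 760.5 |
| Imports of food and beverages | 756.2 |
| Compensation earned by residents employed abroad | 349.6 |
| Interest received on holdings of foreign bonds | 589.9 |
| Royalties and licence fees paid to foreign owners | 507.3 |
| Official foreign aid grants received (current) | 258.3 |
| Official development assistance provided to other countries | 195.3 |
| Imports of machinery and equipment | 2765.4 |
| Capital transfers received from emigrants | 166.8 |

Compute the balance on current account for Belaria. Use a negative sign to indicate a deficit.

4951.3

Goods: -2765.4 - 756.2 + 1359.9 + 2854.4 = 692.7
Services: -507.3 + 427.0 + 1195.4 + 1069.6 = 2184.7
Primary income: 589.9 + 349.6 + 503.5 = 1443.0
Secondary income: -195.3 + 738.5 - 170.6 + 258.3 = 630.9
Current account = 692.7 + 2184.7 + 1443.0 + 630.9 = 4951.3
(Excluded from the current account — financial account: borrowing by resident firms from foreign banks 760.5; capital account: capital transfers received from emigrants 166.8.)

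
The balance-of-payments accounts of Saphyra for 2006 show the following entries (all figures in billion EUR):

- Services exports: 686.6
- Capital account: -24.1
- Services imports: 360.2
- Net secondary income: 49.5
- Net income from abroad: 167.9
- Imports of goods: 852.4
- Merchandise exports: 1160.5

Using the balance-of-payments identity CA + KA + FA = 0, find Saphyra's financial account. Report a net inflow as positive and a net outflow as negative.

Goods balance = 1160.5 - 852.4 = 308.1
Services balance = 686.6 - 360.2 = 326.4
Trade balance (goods + services) = 308.1 + 326.4 = 634.5
Net primary income = 167.9
Net secondary income = 49.5
Current account = 634.5 + 167.9 + 49.5 = 851.9
Financial account = -(851.9 + (-24.1)) = -827.8

-827.8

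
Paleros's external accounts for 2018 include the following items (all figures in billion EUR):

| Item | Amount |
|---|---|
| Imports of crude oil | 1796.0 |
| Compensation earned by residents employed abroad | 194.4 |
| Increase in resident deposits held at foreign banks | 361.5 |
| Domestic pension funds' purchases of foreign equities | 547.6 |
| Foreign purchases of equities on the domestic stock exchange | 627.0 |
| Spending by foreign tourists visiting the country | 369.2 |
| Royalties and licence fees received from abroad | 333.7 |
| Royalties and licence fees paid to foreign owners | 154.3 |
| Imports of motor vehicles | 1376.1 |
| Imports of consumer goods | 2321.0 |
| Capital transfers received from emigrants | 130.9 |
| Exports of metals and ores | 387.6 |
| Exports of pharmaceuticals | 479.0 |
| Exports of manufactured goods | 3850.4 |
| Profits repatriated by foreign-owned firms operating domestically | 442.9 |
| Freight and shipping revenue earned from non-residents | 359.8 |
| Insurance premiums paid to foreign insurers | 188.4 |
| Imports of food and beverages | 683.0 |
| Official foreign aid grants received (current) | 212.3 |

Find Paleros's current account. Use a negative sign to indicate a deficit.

-775.3

Goods: -1376.1 - 1796.0 + 387.6 + 3850.4 - 2321.0 - 683.0 + 479.0 = -1459.1
Services: 359.8 - 154.3 - 188.4 + 369.2 + 333.7 = 720.0
Primary income: 194.4 - 442.9 = -248.5
Secondary income: 212.3
Current account = (-1459.1) + 720.0 + (-248.5) + 212.3 = -775.3
(Excluded from the current account — financial account: increase in resident deposits held at foreign banks 361.5, domestic pension funds' purchases of foreign equities 547.6, foreign purchases of equities on the domestic stock exchange 627.0; capital account: capital transfers received from emigrants 130.9.)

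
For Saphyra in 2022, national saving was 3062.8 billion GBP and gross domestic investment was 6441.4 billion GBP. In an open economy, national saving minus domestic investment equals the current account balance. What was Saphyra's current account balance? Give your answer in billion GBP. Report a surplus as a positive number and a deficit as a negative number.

-3378.6

CA = S - I = 3062.8 - 6441.4 = -3378.6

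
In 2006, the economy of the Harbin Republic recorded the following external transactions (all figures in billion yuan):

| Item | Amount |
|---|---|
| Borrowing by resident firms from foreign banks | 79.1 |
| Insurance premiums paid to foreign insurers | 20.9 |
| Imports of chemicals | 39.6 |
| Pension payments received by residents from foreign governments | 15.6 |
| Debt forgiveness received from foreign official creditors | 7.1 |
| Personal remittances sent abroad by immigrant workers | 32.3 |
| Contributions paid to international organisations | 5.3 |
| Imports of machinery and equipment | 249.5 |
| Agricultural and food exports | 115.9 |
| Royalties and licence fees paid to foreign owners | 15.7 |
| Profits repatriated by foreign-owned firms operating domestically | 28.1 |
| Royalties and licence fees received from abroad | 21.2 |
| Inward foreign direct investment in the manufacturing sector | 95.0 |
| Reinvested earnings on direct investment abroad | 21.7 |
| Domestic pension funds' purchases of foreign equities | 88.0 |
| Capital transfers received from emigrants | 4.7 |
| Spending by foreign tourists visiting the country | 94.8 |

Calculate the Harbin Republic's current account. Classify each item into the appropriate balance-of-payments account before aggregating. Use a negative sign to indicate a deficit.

Goods: -249.5 + 115.9 - 39.6 = -173.2
Services: -15.7 + 21.2 + 94.8 - 20.9 = 79.4
Primary income: -28.1 + 21.7 = -6.4
Secondary income: 15.6 - 32.3 - 5.3 = -22.0
Current account = (-173.2) + 79.4 + (-6.4) + (-22.0) = -122.2
(Excluded from the current account — financial account: borrowing by resident firms from foreign banks 79.1, inward foreign direct investment in the manufacturing sector 95.0, domestic pension funds' purchases of foreign equities 88.0; capital account: debt forgiveness received from foreign official creditors 7.1, capital transfers received from emigrants 4.7.)

-122.2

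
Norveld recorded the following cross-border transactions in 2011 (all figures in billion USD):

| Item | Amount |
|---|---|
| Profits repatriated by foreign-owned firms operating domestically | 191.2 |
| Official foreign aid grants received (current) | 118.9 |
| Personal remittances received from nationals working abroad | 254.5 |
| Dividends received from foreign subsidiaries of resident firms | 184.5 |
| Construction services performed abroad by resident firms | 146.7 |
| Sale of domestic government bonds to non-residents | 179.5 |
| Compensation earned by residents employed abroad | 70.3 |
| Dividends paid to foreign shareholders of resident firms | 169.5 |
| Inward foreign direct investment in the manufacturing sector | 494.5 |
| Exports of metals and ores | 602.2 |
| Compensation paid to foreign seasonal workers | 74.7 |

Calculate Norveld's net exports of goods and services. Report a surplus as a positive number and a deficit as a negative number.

Goods: 602.2
Services: 146.7
Trade balance = 602.2 + 146.7 = 748.9
(Excluded from the trade balance — primary income: profits repatriated by foreign-owned firms operating domestically 191.2, dividends received from foreign subsidiaries of resident firms 184.5, compensation earned by residents employed abroad 70.3, dividends paid to foreign shareholders of resident firms 169.5, compensation paid to foreign seasonal workers 74.7; secondary income: official foreign aid grants received (current) 118.9, personal remittances received from nationals working abroad 254.5; financial account: sale of domestic government bonds to non-residents 179.5, inward foreign direct investment in the manufacturing sector 494.5.)

748.9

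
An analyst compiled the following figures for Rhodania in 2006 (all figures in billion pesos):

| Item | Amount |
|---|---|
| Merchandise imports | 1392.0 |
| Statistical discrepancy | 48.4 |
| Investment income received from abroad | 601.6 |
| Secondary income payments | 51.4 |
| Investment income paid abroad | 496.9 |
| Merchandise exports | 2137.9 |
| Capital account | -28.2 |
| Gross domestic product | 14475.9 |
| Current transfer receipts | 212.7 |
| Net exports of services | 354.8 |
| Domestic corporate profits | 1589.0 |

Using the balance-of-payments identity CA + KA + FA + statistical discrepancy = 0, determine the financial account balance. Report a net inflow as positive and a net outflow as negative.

Goods balance = 2137.9 - 1392.0 = 745.9
Services balance = 354.8
Trade balance (goods + services) = 745.9 + 354.8 = 1100.7
Net primary income = 601.6 - 496.9 = 104.7
Net secondary income = 212.7 - 51.4 = 161.3
Current account = 1100.7 + 104.7 + 161.3 = 1366.7
Financial account = -(1366.7 + (-28.2) + 48.4) = -1386.9

-1386.9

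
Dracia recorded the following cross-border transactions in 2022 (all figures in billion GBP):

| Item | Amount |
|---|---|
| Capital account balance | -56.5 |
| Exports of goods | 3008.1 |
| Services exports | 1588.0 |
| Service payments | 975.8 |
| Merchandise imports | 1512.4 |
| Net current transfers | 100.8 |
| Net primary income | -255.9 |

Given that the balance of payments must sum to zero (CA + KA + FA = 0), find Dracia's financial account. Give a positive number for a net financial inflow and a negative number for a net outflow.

Goods balance = 3008.1 - 1512.4 = 1495.7
Services balance = 1588.0 - 975.8 = 612.2
Trade balance (goods + services) = 1495.7 + 612.2 = 2107.9
Net primary income = -255.9
Net secondary income = 100.8
Current account = 2107.9 + (-255.9) + 100.8 = 1952.8
Financial account = -(1952.8 + (-56.5)) = -1896.3

-1896.3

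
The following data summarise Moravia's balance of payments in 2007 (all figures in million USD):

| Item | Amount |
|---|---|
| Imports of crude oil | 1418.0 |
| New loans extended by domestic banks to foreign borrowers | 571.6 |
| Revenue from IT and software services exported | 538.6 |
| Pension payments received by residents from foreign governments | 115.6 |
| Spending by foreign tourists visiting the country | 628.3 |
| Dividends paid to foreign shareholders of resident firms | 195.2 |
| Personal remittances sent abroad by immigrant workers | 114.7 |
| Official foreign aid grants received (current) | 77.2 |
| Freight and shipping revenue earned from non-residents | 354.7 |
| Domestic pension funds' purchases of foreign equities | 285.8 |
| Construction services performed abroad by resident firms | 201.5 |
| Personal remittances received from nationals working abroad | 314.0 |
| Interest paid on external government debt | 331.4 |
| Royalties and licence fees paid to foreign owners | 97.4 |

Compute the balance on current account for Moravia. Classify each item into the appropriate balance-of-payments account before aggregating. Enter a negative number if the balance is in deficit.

73.2

Goods: -1418.0
Services: 201.5 - 97.4 + 628.3 + 354.7 + 538.6 = 1625.7
Primary income: -195.2 - 331.4 = -526.6
Secondary income: 77.2 + 314.0 + 115.6 - 114.7 = 392.1
Current account = (-1418.0) + 1625.7 + (-526.6) + 392.1 = 73.2
(Excluded from the current account — financial account: new loans extended by domestic banks to foreign borrowers 571.6, domestic pension funds' purchases of foreign equities 285.8.)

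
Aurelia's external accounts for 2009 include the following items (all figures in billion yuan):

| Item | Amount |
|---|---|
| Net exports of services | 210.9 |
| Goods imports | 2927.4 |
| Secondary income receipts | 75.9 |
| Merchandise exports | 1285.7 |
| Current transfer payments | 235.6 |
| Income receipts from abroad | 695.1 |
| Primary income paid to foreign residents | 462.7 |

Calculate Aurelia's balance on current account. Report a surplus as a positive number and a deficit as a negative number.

-1358.1

Goods balance = 1285.7 - 2927.4 = -1641.7
Services balance = 210.9
Trade balance (goods + services) = -1641.7 + 210.9 = -1430.8
Net primary income = 695.1 - 462.7 = 232.4
Net secondary income = 75.9 - 235.6 = -159.7
Current account = -1430.8 + 232.4 + (-159.7) = -1358.1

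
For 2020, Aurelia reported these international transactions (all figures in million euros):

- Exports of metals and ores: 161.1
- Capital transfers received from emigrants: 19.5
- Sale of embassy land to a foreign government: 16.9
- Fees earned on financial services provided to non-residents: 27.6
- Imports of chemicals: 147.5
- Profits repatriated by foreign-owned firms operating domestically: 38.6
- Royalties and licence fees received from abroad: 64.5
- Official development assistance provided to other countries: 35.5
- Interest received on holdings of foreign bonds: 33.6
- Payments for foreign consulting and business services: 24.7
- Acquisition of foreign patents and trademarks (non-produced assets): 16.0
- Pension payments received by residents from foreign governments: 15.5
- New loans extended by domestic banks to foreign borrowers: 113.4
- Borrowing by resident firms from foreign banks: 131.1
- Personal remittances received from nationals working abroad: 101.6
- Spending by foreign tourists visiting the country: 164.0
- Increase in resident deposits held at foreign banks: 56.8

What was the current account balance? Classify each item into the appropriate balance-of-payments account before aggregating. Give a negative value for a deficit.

Goods: 161.1 - 147.5 = 13.6
Services: 27.6 + 64.5 - 24.7 + 164.0 = 231.4
Primary income: -38.6 + 33.6 = -5.0
Secondary income: 101.6 - 35.5 + 15.5 = 81.6
Current account = 13.6 + 231.4 + (-5.0) + 81.6 = 321.6
(Excluded from the current account — capital account: capital transfers received from emigrants 19.5, sale of embassy land to a foreign government 16.9, acquisition of foreign patents and trademarks (non-produced assets) 16.0; financial account: new loans extended by domestic banks to foreign borrowers 113.4, borrowing by resident firms from foreign banks 131.1, increase in resident deposits held at foreign banks 56.8.)

321.6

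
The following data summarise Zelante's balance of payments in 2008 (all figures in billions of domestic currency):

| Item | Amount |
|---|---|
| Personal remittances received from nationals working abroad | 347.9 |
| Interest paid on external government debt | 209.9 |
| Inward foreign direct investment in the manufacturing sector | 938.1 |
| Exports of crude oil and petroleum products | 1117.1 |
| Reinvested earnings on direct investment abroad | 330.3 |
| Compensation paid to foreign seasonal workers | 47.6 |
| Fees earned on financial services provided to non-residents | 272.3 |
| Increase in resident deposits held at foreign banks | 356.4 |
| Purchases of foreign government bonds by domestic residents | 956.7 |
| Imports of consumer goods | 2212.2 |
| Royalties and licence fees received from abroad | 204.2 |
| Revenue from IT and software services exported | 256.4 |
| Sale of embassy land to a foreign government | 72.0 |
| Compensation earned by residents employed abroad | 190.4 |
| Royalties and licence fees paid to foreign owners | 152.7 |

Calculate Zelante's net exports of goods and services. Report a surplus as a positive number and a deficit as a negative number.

Goods: -2212.2 + 1117.1 = -1095.1
Services: 204.2 + 272.3 + 256.4 - 152.7 = 580.2
Trade balance = -1095.1 + 580.2 = -514.9
(Excluded from the trade balance — secondary income: personal remittances received from nationals working abroad 347.9; primary income: interest paid on external government debt 209.9, reinvested earnings on direct investment abroad 330.3, compensation paid to foreign seasonal workers 47.6, compensation earned by residents employed abroad 190.4; financial account: inward foreign direct investment in the manufacturing sector 938.1, increase in resident deposits held at foreign banks 356.4, purchases of foreign government bonds by domestic residents 956.7; capital account: sale of embassy land to a foreign government 72.0.)

-514.9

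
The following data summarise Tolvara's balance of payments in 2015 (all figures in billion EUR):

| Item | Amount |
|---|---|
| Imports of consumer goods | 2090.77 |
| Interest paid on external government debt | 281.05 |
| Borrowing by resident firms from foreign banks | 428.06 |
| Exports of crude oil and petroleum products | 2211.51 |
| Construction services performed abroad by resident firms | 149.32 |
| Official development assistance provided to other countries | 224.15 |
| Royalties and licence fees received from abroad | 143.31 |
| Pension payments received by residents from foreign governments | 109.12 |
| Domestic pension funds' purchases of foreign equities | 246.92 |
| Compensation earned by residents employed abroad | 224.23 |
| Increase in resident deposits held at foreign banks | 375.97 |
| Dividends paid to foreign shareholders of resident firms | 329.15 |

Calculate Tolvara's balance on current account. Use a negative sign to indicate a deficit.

-87.63

Goods: -2090.77 + 2211.51 = 120.74
Services: 143.31 + 149.32 = 292.63
Primary income: 224.23 - 329.15 - 281.05 = -385.97
Secondary income: -224.15 + 109.12 = -115.03
Current account = 120.74 + 292.63 + (-385.97) + (-115.03) = -87.63
(Excluded from the current account — financial account: borrowing by resident firms from foreign banks 428.06, domestic pension funds' purchases of foreign equities 246.92, increase in resident deposits held at foreign banks 375.97.)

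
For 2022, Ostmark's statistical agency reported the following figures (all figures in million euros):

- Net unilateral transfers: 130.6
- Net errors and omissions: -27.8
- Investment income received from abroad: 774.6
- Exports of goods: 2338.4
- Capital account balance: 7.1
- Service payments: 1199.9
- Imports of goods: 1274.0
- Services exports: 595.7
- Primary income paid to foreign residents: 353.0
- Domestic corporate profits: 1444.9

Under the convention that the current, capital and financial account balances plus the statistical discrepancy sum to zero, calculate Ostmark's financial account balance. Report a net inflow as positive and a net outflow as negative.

-991.7

Goods balance = 2338.4 - 1274.0 = 1064.4
Services balance = 595.7 - 1199.9 = -604.2
Trade balance (goods + services) = 1064.4 + (-604.2) = 460.2
Net primary income = 774.6 - 353.0 = 421.6
Net secondary income = 130.6
Current account = 460.2 + 421.6 + 130.6 = 1012.4
Financial account = -(1012.4 + 7.1 + (-27.8)) = -991.7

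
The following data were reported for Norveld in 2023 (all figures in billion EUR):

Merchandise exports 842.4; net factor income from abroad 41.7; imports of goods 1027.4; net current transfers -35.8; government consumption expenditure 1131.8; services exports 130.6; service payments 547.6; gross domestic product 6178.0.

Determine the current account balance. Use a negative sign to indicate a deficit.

Goods balance = 842.4 - 1027.4 = -185.0
Services balance = 130.6 - 547.6 = -417.0
Trade balance (goods + services) = -185.0 + (-417.0) = -602.0
Net primary income = 41.7
Net secondary income = -35.8
Current account = -602.0 + 41.7 + (-35.8) = -596.1

-596.1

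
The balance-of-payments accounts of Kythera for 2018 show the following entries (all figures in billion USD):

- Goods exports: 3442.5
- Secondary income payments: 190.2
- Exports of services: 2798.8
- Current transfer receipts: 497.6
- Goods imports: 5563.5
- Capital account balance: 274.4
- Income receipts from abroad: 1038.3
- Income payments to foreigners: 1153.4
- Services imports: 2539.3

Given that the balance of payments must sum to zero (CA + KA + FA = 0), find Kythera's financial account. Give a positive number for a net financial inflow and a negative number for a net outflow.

Goods balance = 3442.5 - 5563.5 = -2121.0
Services balance = 2798.8 - 2539.3 = 259.5
Trade balance (goods + services) = -2121.0 + 259.5 = -1861.5
Net primary income = 1038.3 - 1153.4 = -115.1
Net secondary income = 497.6 - 190.2 = 307.4
Current account = -1861.5 + (-115.1) + 307.4 = -1669.2
Financial account = -(-1669.2 + 274.4) = 1394.8

1394.8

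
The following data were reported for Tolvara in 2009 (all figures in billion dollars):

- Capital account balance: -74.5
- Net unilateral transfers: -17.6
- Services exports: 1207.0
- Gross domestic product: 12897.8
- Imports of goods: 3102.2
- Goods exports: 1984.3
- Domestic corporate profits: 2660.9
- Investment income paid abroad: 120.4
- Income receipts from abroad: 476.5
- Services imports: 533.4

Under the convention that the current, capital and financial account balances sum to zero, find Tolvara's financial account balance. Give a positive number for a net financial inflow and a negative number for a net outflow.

Goods balance = 1984.3 - 3102.2 = -1117.9
Services balance = 1207.0 - 533.4 = 673.6
Trade balance (goods + services) = -1117.9 + 673.6 = -444.3
Net primary income = 476.5 - 120.4 = 356.1
Net secondary income = -17.6
Current account = -444.3 + 356.1 + (-17.6) = -105.8
Financial account = -(-105.8 + (-74.5)) = 180.3

180.3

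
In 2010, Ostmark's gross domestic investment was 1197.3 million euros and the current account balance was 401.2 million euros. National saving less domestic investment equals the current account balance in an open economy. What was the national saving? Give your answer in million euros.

S = I + CA = 1197.3 + 401.2 = 1598.5

1598.5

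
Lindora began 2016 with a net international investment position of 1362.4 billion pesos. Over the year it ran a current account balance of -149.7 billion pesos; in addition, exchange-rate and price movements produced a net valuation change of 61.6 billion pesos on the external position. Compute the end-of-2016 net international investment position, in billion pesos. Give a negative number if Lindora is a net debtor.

1274.3

Change in NIIP = current account + net valuation change = -149.7 + 61.6 = -88.1
End-of-year NIIP = 1362.4 + (-88.1) = 1274.3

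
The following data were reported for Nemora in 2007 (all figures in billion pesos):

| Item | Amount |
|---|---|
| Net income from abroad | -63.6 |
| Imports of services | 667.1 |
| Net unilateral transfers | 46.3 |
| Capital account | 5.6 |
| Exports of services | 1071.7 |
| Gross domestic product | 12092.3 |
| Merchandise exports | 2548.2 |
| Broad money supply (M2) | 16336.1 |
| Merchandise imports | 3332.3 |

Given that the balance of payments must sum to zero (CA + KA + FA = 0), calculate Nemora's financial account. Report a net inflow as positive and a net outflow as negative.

391.2

Goods balance = 2548.2 - 3332.3 = -784.1
Services balance = 1071.7 - 667.1 = 404.6
Trade balance (goods + services) = -784.1 + 404.6 = -379.5
Net primary income = -63.6
Net secondary income = 46.3
Current account = -379.5 + (-63.6) + 46.3 = -396.8
Financial account = -(-396.8 + 5.6) = 391.2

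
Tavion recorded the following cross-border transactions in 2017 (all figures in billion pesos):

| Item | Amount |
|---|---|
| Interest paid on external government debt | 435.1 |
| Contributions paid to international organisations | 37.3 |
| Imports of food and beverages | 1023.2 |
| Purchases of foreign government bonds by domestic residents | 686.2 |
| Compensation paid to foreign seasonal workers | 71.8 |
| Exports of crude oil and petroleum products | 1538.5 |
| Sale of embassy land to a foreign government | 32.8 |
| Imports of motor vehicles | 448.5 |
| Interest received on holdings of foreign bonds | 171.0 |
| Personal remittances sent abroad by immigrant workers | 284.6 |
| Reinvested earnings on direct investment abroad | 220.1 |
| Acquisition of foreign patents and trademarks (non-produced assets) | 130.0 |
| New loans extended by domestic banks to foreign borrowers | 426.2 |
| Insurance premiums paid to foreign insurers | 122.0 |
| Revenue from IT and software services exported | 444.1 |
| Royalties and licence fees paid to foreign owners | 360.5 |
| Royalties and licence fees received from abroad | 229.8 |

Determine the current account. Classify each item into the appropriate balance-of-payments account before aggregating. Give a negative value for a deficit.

Goods: -448.5 - 1023.2 + 1538.5 = 66.8
Services: 229.8 - 360.5 - 122.0 + 444.1 = 191.4
Primary income: 220.1 + 171.0 - 435.1 - 71.8 = -115.8
Secondary income: -284.6 - 37.3 = -321.9
Current account = 66.8 + 191.4 + (-115.8) + (-321.9) = -179.5
(Excluded from the current account — financial account: purchases of foreign government bonds by domestic residents 686.2, new loans extended by domestic banks to foreign borrowers 426.2; capital account: sale of embassy land to a foreign government 32.8, acquisition of foreign patents and trademarks (non-produced assets) 130.0.)

-179.5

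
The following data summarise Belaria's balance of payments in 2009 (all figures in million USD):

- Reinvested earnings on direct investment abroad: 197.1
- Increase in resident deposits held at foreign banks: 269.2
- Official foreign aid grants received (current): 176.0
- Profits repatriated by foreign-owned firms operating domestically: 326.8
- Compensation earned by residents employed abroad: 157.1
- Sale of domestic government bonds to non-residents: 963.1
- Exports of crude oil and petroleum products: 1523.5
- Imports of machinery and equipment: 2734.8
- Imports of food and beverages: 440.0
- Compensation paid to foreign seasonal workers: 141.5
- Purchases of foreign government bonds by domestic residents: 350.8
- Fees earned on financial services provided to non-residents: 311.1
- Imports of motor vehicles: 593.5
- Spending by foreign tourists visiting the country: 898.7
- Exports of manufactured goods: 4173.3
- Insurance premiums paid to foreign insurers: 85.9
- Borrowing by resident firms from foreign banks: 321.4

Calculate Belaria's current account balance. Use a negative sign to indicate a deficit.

3114.3

Goods: -2734.8 + 4173.3 + 1523.5 - 593.5 - 440.0 = 1928.5
Services: 311.1 + 898.7 - 85.9 = 1123.9
Primary income: -141.5 + 197.1 + 157.1 - 326.8 = -114.1
Secondary income: 176.0
Current account = 1928.5 + 1123.9 + (-114.1) + 176.0 = 3114.3
(Excluded from the current account — financial account: increase in resident deposits held at foreign banks 269.2, sale of domestic government bonds to non-residents 963.1, purchases of foreign government bonds by domestic residents 350.8, borrowing by resident firms from foreign banks 321.4.)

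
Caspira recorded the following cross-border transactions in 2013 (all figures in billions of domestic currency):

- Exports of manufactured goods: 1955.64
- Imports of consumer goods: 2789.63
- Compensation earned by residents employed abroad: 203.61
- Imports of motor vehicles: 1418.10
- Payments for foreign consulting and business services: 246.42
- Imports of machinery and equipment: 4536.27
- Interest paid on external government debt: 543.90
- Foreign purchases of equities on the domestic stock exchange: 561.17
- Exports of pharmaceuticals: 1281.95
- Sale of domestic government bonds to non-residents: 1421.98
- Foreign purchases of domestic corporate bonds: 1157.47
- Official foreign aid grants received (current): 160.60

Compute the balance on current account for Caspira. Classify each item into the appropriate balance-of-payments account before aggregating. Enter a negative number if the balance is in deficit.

Goods: -1418.10 - 4536.27 + 1955.64 - 2789.63 + 1281.95 = -5506.41
Services: -246.42
Primary income: 203.61 - 543.90 = -340.29
Secondary income: 160.60
Current account = (-5506.41) + (-246.42) + (-340.29) + 160.60 = -5932.52
(Excluded from the current account — financial account: foreign purchases of equities on the domestic stock exchange 561.17, sale of domestic government bonds to non-residents 1421.98, foreign purchases of domestic corporate bonds 1157.47.)

-5932.52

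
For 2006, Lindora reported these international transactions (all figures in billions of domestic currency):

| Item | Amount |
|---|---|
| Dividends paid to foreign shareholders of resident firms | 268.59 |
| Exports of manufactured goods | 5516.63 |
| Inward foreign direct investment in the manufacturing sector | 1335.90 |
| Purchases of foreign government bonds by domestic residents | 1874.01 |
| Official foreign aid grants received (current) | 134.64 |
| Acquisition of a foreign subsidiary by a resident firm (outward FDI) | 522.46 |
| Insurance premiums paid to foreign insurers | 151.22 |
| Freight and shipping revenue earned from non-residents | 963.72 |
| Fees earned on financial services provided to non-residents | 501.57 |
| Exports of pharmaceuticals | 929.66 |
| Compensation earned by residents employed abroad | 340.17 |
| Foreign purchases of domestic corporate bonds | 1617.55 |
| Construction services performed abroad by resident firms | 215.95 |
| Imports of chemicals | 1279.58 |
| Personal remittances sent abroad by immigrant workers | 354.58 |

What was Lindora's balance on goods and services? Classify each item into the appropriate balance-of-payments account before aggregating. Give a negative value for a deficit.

6696.73

Goods: 929.66 - 1279.58 + 5516.63 = 5166.71
Services: 215.95 - 151.22 + 501.57 + 963.72 = 1530.02
Trade balance = 5166.71 + 1530.02 = 6696.73
(Excluded from the trade balance — primary income: dividends paid to foreign shareholders of resident firms 268.59, compensation earned by residents employed abroad 340.17; financial account: inward foreign direct investment in the manufacturing sector 1335.90, purchases of foreign government bonds by domestic residents 1874.01, acquisition of a foreign subsidiary by a resident firm (outward FDI) 522.46, foreign purchases of domestic corporate bonds 1617.55; secondary income: official foreign aid grants received (current) 134.64, personal remittances sent abroad by immigrant workers 354.58.)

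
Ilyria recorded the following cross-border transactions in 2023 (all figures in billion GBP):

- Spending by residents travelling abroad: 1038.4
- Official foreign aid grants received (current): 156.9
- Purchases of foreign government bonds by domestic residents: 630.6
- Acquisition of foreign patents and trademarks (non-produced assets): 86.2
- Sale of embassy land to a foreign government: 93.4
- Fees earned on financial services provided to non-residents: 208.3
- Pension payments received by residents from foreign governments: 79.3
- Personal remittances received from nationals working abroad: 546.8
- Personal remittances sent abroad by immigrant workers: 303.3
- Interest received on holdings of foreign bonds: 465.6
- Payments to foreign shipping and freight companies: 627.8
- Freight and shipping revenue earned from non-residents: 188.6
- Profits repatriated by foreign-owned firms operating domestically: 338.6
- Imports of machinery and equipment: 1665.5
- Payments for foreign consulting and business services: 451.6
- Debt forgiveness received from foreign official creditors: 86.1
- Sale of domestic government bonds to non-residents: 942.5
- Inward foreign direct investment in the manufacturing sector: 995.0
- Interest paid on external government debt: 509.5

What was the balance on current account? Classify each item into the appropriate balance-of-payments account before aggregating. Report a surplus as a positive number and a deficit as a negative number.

Goods: -1665.5
Services: -1038.4 + 208.3 - 451.6 + 188.6 - 627.8 = -1720.9
Primary income: -338.6 + 465.6 - 509.5 = -382.5
Secondary income: 79.3 + 156.9 + 546.8 - 303.3 = 479.7
Current account = (-1665.5) + (-1720.9) + (-382.5) + 479.7 = -3289.2
(Excluded from the current account — financial account: purchases of foreign government bonds by domestic residents 630.6, sale of domestic government bonds to non-residents 942.5, inward foreign direct investment in the manufacturing sector 995.0; capital account: acquisition of foreign patents and trademarks (non-produced assets) 86.2, sale of embassy land to a foreign government 93.4, debt forgiveness received from foreign official creditors 86.1.)

-3289.2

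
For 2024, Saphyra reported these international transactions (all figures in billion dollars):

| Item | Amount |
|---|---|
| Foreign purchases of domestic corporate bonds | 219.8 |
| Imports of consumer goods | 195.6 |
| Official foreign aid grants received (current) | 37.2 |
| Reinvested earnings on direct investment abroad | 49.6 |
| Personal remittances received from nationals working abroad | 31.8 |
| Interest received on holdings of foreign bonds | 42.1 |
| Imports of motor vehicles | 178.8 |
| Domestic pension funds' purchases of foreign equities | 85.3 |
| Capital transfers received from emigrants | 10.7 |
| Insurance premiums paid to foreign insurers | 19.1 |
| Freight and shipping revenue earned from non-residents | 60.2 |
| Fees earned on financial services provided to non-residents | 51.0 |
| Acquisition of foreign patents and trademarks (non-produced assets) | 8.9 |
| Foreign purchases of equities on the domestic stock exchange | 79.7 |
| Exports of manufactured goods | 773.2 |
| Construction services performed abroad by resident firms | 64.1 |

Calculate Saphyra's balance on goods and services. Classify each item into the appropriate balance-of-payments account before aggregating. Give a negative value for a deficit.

Goods: -178.8 - 195.6 + 773.2 = 398.8
Services: -19.1 + 60.2 + 64.1 + 51.0 = 156.2
Trade balance = 398.8 + 156.2 = 555.0
(Excluded from the trade balance — financial account: foreign purchases of domestic corporate bonds 219.8, domestic pension funds' purchases of foreign equities 85.3, foreign purchases of equities on the domestic stock exchange 79.7; secondary income: official foreign aid grants received (current) 37.2, personal remittances received from nationals working abroad 31.8; primary income: reinvested earnings on direct investment abroad 49.6, interest received on holdings of foreign bonds 42.1; capital account: capital transfers received from emigrants 10.7, acquisition of foreign patents and trademarks (non-produced assets) 8.9.)

555.0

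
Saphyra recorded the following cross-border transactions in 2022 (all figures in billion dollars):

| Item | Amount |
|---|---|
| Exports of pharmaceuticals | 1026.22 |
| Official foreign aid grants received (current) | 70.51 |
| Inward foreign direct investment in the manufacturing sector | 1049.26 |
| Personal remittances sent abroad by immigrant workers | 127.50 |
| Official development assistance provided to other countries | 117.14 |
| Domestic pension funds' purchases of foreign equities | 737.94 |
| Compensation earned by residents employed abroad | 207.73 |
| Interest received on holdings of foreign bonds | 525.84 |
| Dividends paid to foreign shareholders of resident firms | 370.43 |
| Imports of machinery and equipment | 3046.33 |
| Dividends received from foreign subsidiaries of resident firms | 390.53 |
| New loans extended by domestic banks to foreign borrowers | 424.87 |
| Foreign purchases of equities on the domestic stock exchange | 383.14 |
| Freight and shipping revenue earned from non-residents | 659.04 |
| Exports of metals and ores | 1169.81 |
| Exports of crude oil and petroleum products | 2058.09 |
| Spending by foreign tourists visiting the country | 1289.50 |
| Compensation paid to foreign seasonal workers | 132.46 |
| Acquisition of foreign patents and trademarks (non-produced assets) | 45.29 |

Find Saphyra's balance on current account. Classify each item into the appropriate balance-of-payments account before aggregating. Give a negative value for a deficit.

Goods: -3046.33 + 2058.09 + 1026.22 + 1169.81 = 1207.79
Services: 1289.50 + 659.04 = 1948.54
Primary income: -132.46 - 370.43 + 207.73 + 525.84 + 390.53 = 621.21
Secondary income: -127.50 + 70.51 - 117.14 = -174.13
Current account = 1207.79 + 1948.54 + 621.21 + (-174.13) = 3603.41
(Excluded from the current account — financial account: inward foreign direct investment in the manufacturing sector 1049.26, domestic pension funds' purchases of foreign equities 737.94, new loans extended by domestic banks to foreign borrowers 424.87, foreign purchases of equities on the domestic stock exchange 383.14; capital account: acquisition of foreign patents and trademarks (non-produced assets) 45.29.)

3603.41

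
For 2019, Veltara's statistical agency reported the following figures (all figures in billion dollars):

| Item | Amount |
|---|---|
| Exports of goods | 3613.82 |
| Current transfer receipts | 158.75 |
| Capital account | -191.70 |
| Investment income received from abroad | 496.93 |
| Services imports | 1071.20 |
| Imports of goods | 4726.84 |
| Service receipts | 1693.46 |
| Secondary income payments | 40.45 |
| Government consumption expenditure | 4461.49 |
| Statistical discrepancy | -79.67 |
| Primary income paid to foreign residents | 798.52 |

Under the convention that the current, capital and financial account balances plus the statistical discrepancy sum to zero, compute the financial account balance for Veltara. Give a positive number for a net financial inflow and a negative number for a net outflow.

945.42

Goods balance = 3613.82 - 4726.84 = -1113.02
Services balance = 1693.46 - 1071.20 = 622.26
Trade balance (goods + services) = -1113.02 + 622.26 = -490.76
Net primary income = 496.93 - 798.52 = -301.59
Net secondary income = 158.75 - 40.45 = 118.30
Current account = -490.76 + (-301.59) + 118.30 = -674.05
Financial account = -(-674.05 + (-191.70) + (-79.67)) = 945.42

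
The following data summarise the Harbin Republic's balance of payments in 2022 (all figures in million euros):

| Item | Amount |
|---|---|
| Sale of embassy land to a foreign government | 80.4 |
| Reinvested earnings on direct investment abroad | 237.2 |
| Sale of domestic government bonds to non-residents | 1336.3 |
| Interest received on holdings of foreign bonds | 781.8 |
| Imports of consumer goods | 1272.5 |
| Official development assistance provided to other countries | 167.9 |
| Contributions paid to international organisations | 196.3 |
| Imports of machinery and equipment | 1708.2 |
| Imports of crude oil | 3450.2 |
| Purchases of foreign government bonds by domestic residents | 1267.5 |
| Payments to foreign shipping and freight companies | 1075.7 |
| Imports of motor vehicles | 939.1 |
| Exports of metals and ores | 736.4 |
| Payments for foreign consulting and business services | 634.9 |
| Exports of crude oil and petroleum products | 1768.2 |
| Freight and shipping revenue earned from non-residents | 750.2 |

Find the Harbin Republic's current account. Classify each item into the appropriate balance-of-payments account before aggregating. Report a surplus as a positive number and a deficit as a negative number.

Goods: -3450.2 - 1272.5 + 736.4 - 1708.2 - 939.1 + 1768.2 = -4865.4
Services: -1075.7 - 634.9 + 750.2 = -960.4
Primary income: 237.2 + 781.8 = 1019.0
Secondary income: -167.9 - 196.3 = -364.2
Current account = (-4865.4) + (-960.4) + 1019.0 + (-364.2) = -5171.0
(Excluded from the current account — capital account: sale of embassy land to a foreign government 80.4; financial account: sale of domestic government bonds to non-residents 1336.3, purchases of foreign government bonds by domestic residents 1267.5.)

-5171.0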